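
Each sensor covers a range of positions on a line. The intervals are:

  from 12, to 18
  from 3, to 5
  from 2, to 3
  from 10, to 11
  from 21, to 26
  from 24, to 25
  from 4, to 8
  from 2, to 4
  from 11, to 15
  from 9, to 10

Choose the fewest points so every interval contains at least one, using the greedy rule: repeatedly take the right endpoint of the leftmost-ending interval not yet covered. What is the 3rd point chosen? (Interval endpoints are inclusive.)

By right end: [2,3]  [2,4]  [3,5]  [4,8]  [9,10]  [10,11]  [11,15]  [12,18]  [24,25]  [21,26]
[2,3] uncovered → point at 3; [4,8] uncovered → point at 8; [9,10] uncovered → point at 10; [11,15] uncovered → point at 15; [24,25] uncovered → point at 25.
Points: 3, 8, 10, 15, 25 (5 total).

10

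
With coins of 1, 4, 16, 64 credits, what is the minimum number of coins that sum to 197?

Use the largest denomination that fits, subtract, and repeat.
197 − 3×64→5 − 1×4→1 − 1×1→0
Total coins = 3 + 1 + 1 = 5

5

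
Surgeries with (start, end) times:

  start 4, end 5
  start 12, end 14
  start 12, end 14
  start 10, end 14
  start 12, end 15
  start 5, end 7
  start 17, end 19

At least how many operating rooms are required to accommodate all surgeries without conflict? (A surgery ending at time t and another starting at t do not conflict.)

The answer is the maximum number of intervals overlapping at any instant.
starts: [4, 5, 10, 12, 12, 12, 17]
ends:   [5, 7, 14, 14, 14, 15, 19]
s4→1 e5→0 s5→1 e7→0 s10→1 s12→2 s12→3 s12→4  — peak 4.

4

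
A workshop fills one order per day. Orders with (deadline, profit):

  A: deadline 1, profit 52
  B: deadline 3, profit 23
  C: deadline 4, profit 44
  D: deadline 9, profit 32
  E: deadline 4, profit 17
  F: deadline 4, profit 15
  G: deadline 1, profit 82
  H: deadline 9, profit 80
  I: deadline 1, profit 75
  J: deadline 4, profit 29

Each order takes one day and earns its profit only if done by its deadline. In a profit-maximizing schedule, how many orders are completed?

Sort by profit descending; place each in the latest free slot ≤ its deadline.
Profit order: G=82 H=80 I=75 A=52 C=44 D=32 J=29 B=23 E=17 F=15
Assign: G→slot 1, H→slot 9, I skipped, A skipped, C→slot 4, D→slot 8, J→slot 3, B→slot 2, E skipped, F skipped.
Slots: [1:G] [2:B] [3:J] [4:C] [8:D] [9:H]
6 of 10 scheduled.

6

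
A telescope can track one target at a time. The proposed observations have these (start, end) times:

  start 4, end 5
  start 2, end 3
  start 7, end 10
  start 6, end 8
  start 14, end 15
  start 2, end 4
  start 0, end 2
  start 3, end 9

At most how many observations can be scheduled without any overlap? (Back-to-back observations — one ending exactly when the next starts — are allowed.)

5

By end time: (0,2), (2,3), (2,4), (4,5), (6,8), (3,9), (7,10), (14,15).
Pick (0,2); next start ≥ 2 → (2,3); next start ≥ 3 → (4,5); next start ≥ 5 → (6,8); next start ≥ 8 → (14,15).
Selected 5 observations.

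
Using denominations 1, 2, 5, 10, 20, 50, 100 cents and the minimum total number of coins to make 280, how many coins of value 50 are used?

280 = 2×100 + 1×50 + 1×20 + 1×10
Count of 50: 1

1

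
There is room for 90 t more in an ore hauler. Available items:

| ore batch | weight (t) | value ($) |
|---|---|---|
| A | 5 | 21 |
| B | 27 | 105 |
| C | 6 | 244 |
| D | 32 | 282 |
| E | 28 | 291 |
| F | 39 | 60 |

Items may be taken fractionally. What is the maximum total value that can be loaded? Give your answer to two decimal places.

Sort by value per unit weight and fill in that order.
Ratios (sorted): C 40.67, E 10.39, D 8.81, A 4.20, B 3.89, F 1.54
take C (6 @ 244); take E (28 @ 291); take D (32 @ 282); take A (5 @ 21); take 19/27 of B → 73.89. Capacity used 90/90.
Total value = 911.89

911.89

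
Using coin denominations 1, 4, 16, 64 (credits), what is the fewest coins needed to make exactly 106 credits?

7

Greedy: take as many of the largest coin as possible, then repeat with the remainder.
106 = 1×64 + 2×16 + 2×4 + 2×1
Total coins = 1 + 2 + 2 + 2 = 7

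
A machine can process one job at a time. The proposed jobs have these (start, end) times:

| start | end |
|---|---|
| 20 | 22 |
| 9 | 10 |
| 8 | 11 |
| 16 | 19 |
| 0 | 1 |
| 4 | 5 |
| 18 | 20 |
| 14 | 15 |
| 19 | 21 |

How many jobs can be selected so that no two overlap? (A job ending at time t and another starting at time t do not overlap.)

6

By end time: (0,1), (4,5), (9,10), (8,11), (14,15), (16,19), (18,20), (19,21), (20,22).
Pick (0,1); next start ≥ 1 → (4,5); next start ≥ 5 → (9,10); next start ≥ 10 → (14,15); next start ≥ 15 → (16,19); next start ≥ 19 → (19,21).
Selected 6 jobs.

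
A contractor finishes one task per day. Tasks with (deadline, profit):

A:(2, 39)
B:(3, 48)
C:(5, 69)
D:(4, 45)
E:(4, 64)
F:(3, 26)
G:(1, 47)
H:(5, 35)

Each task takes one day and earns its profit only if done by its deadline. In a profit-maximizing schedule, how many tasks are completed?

5

Sort by profit descending; place each in the latest free slot ≤ its deadline.
By profit: C(d5,69), E(d4,64), B(d3,48), G(d1,47), D(d4,45), A(d2,39), H(d5,35), F(d3,26)
C→slot 5; E→slot 4; B→slot 3; G→slot 1; D→slot 2; A skipped; H skipped; F skipped.
5 of 8 scheduled.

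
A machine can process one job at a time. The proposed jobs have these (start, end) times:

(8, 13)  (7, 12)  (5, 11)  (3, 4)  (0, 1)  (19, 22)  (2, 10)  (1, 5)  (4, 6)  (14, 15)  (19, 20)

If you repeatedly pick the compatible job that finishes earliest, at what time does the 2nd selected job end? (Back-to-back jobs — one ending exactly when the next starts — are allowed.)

4

Order by finish time; keep every interval that doesn't clash with the previous kept one.
Sorted by end: (0,1)  (3,4)  (1,5)  (4,6)  (2,10)  (5,11)  (7,12)  (8,13)  (14,15)  (19,20)  (19,22)
take (0,1); take (3,4); skip (1,5); take (4,6); take (7,12); take (14,15); take (19,20).
Selected: (0,1) (3,4) (4,6) (7,12) (14,15) (19,20)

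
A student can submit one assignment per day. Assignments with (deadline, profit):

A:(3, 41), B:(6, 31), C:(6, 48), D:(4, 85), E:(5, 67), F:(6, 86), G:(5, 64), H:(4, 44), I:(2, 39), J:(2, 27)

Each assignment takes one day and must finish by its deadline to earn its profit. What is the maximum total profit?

394

By profit: F(d6,86), D(d4,85), E(d5,67), G(d5,64), C(d6,48), H(d4,44), A(d3,41), I(d2,39), B(d6,31), J(d2,27)
F→slot 6; D→slot 4; E→slot 5; G→slot 3; C→slot 2; H→slot 1; A skipped; I skipped; B skipped; J skipped.
Profit = 44 + 48 + 64 + 85 + 67 + 86 = 394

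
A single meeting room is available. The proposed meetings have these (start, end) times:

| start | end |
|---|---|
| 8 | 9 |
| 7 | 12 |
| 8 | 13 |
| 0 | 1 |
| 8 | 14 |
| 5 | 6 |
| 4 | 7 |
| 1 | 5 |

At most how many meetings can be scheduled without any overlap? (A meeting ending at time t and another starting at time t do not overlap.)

4

Order by finish time; keep every interval that doesn't clash with the previous kept one.
By end time: (0,1), (1,5), (5,6), (4,7), (8,9), (7,12), (8,13), (8,14).
Pick (0,1); next start ≥ 1 → (1,5); next start ≥ 5 → (5,6); next start ≥ 6 → (8,9).
Selected 4 meetings.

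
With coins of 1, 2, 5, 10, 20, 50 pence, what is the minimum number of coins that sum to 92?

4

92 = 1×50 + 2×20 + 1×2
Total coins = 1 + 2 + 1 = 4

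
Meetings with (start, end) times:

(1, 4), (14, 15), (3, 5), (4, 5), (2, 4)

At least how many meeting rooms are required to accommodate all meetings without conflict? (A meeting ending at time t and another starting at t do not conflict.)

3

The answer is the maximum number of intervals overlapping at any instant.
starts: [1, 2, 3, 4, 14]
ends:   [4, 4, 5, 5, 15]
s1→1 s2→2 s3→3  — peak 3.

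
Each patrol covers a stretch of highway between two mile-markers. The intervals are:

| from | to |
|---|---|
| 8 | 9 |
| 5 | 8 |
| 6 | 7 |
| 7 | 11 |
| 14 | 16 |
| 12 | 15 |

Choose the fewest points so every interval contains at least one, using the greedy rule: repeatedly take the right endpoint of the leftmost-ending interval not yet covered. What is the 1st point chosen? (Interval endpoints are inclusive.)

7

By right end: [6,7]  [5,8]  [8,9]  [7,11]  [12,15]  [14,16]
[6,7] uncovered → point at 7; [8,9] uncovered → point at 9; [12,15] uncovered → point at 15.
Points: 7, 9, 15 (3 total).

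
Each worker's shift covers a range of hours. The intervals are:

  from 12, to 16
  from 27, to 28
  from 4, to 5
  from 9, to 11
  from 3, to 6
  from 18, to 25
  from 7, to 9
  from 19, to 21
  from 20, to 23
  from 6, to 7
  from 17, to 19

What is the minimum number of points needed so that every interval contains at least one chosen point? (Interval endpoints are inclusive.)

7

Process intervals by earliest right end; each time one isn't hit yet, stab at its right endpoint.
By right end: [4,5]  [3,6]  [6,7]  [7,9]  [9,11]  [12,16]  [17,19]  [19,21]  [20,23]  [18,25]  [27,28]
[4,5] uncovered → point at 5; [6,7] uncovered → point at 7; [9,11] uncovered → point at 11; [12,16] uncovered → point at 16; [17,19] uncovered → point at 19; [20,23] uncovered → point at 23; [27,28] uncovered → point at 28.
Points: 5, 7, 11, 16, 19, 23, 28 (7 total).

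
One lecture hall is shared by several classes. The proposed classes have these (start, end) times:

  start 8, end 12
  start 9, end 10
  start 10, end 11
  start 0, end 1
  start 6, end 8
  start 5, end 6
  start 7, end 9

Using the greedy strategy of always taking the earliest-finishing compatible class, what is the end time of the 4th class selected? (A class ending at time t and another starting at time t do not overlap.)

10

Sort by end time and greedily take each interval whose start is ≥ the last chosen end.
By end time: (0,1), (5,6), (6,8), (7,9), (9,10), (10,11), (8,12).
Pick (0,1); next start ≥ 1 → (5,6); next start ≥ 6 → (6,8); next start ≥ 8 → (9,10); next start ≥ 10 → (10,11).
Selected: (0,1) (5,6) (6,8) (9,10) (10,11)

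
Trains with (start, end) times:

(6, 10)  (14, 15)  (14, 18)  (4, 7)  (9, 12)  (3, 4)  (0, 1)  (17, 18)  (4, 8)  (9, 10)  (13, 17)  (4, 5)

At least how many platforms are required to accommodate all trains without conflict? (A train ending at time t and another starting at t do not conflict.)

3

Events (time:±→running): 0:+→1 1:-→0 3:+→1 4:-→0 4:+→1 4:+→2 4:+→3 … peak 3.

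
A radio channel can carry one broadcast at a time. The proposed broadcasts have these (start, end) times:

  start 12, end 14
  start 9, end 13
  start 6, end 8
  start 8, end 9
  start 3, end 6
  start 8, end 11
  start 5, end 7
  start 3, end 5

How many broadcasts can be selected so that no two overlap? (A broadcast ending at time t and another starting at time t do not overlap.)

4

Order by finish time; keep every interval that doesn't clash with the previous kept one.
By end time: (3,5), (3,6), (5,7), (6,8), (8,9), (8,11), (9,13), (12,14).
Pick (3,5); next start ≥ 5 → (5,7); next start ≥ 7 → (8,9); next start ≥ 9 → (9,13).
Selected 4 broadcasts.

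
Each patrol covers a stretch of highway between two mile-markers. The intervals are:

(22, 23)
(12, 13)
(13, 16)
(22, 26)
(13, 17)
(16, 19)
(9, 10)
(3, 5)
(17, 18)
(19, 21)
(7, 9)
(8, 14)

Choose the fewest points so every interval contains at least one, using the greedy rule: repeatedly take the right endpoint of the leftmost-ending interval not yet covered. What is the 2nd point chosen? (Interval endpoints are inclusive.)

9

Sort by right endpoint; whenever an interval is uncovered, place a point at its right end.
By right end: [3,5]  [7,9]  [9,10]  [12,13]  [8,14]  [13,16]  [13,17]  [17,18]  [16,19]  [19,21]  [22,23]  [22,26]
[3,5] uncovered → point at 5; [7,9] uncovered → point at 9; [12,13] uncovered → point at 13; [17,18] uncovered → point at 18; [19,21] uncovered → point at 21; [22,23] uncovered → point at 23.
Points: 5, 9, 13, 18, 21, 23 (6 total).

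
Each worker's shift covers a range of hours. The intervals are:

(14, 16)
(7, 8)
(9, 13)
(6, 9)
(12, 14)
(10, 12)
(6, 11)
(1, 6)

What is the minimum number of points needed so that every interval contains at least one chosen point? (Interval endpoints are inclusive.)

4

Sorted: [1,6] [7,8] [6,9] [6,11] [10,12] [9,13] [12,14] [14,16]
{[1,6]} hit by 6; {[7,8],[6,9],[6,11]} hit by 8; {[10,12],[9,13],[12,14]} hit by 12; {[14,16]} hit by 16.
Points: 6, 8, 12, 16 (4 total).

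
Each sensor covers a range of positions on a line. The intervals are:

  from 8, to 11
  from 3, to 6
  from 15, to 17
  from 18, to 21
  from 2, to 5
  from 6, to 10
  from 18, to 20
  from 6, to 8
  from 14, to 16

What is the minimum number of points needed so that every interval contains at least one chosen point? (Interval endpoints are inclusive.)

By right end: [2,5]  [3,6]  [6,8]  [6,10]  [8,11]  [14,16]  [15,17]  [18,20]  [18,21]
[2,5] uncovered → point at 5; [6,8] uncovered → point at 8; [14,16] uncovered → point at 16; [18,20] uncovered → point at 20.
Points: 5, 8, 16, 20 (4 total).

4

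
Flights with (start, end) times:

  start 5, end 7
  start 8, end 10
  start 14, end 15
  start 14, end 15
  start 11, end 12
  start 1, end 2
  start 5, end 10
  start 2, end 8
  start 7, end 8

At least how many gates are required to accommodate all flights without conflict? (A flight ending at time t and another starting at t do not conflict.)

3

starts: [1, 2, 5, 5, 7, 8, 11, 14, 14]
ends:   [2, 7, 8, 8, 10, 10, 12, 15, 15]
s1→1 e2→0 s2→1 s5→2 s5→3  — peak 3.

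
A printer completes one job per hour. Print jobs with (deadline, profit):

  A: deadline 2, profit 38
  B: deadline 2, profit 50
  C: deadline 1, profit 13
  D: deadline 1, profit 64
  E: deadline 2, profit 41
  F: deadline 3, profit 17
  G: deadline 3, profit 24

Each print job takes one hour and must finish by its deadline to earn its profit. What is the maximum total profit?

Take jobs in profit order; each goes to the latest open slot no later than its deadline.
By profit: D(d1,64), B(d2,50), E(d2,41), A(d2,38), G(d3,24), F(d3,17), C(d1,13)
D→slot 1; B→slot 2; E skipped; A skipped; G→slot 3; F skipped; C skipped.
Profit = 64 + 50 + 24 = 138

138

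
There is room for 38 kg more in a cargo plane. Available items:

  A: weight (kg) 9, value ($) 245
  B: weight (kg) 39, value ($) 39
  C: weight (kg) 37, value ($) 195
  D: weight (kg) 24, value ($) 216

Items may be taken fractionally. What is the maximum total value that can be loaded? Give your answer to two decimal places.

Greedy by value/weight ratio, highest first.
Ratios (sorted): A 27.22, D 9.00, C 5.27, B 1.00
take A (9 @ 245); take D (24 @ 216); take 5/37 of C → 26.35. Capacity used 38/38.
Total value = 487.35

487.35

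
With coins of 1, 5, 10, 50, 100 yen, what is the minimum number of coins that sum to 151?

151 − 1×100→51 − 1×50→1 − 1×1→0
Total coins = 1 + 1 + 1 = 3

3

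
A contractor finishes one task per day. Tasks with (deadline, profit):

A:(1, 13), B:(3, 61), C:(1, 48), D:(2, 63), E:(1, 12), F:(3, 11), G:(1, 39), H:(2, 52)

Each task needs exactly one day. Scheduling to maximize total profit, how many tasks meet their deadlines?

Take jobs in profit order; each goes to the latest open slot no later than its deadline.
Profit order: D=63 B=61 H=52 C=48 G=39 A=13 E=12 F=11
Assign: D→slot 2, B→slot 3, H→slot 1, C skipped, G skipped, A skipped, E skipped, F skipped.
Slots: [1:H] [2:D] [3:B]
3 of 8 scheduled.

3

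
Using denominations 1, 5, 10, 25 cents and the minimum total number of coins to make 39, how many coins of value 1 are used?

4

Use the largest denomination that fits, subtract, and repeat.
39 = 1×25 + 1×10 + 4×1
Count of 1: 4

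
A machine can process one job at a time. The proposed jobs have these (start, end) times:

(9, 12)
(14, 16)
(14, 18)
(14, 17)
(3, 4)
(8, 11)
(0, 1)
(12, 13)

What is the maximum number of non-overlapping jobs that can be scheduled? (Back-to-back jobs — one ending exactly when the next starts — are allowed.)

Greedy by earliest finish: after sorting by end time, pick each interval compatible with the last pick.
Sorted by end: (0,1)  (3,4)  (8,11)  (9,12)  (12,13)  (14,16)  (14,17)  (14,18)
take (0,1); take (3,4); take (8,11); skip (9,12); take (12,13); take (14,16).
Selected 5 jobs.

5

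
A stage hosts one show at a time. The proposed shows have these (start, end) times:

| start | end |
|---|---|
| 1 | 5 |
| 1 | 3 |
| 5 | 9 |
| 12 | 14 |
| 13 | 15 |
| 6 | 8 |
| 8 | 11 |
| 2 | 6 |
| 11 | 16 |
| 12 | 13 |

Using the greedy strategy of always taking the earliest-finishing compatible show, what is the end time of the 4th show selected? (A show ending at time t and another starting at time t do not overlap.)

Greedy by earliest finish: after sorting by end time, pick each interval compatible with the last pick.
By end time: (1,3), (1,5), (2,6), (6,8), (5,9), (8,11), (12,13), (12,14), (13,15), (11,16).
Pick (1,3); next start ≥ 3 → (6,8); next start ≥ 8 → (8,11); next start ≥ 11 → (12,13); next start ≥ 13 → (13,15).
Selected: (1,3) (6,8) (8,11) (12,13) (13,15)

13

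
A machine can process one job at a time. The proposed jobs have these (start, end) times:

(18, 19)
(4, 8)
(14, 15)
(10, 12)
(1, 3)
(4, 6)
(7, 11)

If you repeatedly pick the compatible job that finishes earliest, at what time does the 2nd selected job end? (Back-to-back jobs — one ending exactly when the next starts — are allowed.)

By end time: (1,3), (4,6), (4,8), (7,11), (10,12), (14,15), (18,19).
Pick (1,3); next start ≥ 3 → (4,6); next start ≥ 6 → (7,11); next start ≥ 11 → (14,15); next start ≥ 15 → (18,19).
Selected: (1,3) (4,6) (7,11) (14,15) (18,19)

6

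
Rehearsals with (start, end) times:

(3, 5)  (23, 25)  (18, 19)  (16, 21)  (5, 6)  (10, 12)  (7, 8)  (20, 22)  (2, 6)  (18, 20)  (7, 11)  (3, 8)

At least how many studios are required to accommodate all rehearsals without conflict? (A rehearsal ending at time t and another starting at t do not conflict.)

3

Count concurrent intervals with a sweep; the peak is the room count.
starts: [2, 3, 3, 5, 7, 7, 10, 16, 18, 18, 20, 23]
ends:   [5, 6, 6, 8, 8, 11, 12, 19, 20, 21, 22, 25]
s2→1 s3→2 s3→3  — peak 3.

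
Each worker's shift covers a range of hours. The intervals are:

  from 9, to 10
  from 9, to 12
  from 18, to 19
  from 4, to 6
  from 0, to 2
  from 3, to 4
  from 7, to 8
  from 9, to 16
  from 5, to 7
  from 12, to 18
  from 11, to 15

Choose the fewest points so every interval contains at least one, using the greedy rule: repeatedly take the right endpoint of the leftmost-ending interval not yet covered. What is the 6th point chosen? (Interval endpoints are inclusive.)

19

Sorted: [0,2] [3,4] [4,6] [5,7] [7,8] [9,10] [9,12] [11,15] [9,16] [12,18] [18,19]
{[0,2]} hit by 2; {[3,4],[4,6]} hit by 4; {[5,7],[7,8]} hit by 7; {[9,10],[9,12]} hit by 10; {[11,15],[9,16],[12,18]} hit by 15; {[18,19]} hit by 19.
Points: 2, 4, 7, 10, 15, 19 (6 total).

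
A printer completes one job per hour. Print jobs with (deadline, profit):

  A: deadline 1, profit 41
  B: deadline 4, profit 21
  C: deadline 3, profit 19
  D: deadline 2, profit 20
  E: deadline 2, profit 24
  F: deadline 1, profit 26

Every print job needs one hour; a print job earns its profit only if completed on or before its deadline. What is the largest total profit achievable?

105

Take jobs in profit order; each goes to the latest open slot no later than its deadline.
Profit order: A=41 F=26 E=24 B=21 D=20 C=19
Assign: A→slot 1, F skipped, E→slot 2, B→slot 4, D skipped, C→slot 3.
Slots: [1:A] [2:E] [3:C] [4:B]
Profit = 41 + 24 + 19 + 21 = 105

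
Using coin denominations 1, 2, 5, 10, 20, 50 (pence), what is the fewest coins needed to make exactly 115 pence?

4

Use the largest denomination that fits, subtract, and repeat.
115 − 2×50→15 − 1×10→5 − 1×5→0
Total coins = 2 + 1 + 1 = 4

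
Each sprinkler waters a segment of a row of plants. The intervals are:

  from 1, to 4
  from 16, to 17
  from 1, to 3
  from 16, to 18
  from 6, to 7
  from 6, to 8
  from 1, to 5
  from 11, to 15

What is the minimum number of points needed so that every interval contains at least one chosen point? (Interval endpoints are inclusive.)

4

Sort by right endpoint; whenever an interval is uncovered, place a point at its right end.
Sorted: [1,3] [1,4] [1,5] [6,7] [6,8] [11,15] [16,17] [16,18]
{[1,3],[1,4],[1,5]} hit by 3; {[6,7],[6,8]} hit by 7; {[11,15]} hit by 15; {[16,17],[16,18]} hit by 17.
Points: 3, 7, 15, 17 (4 total).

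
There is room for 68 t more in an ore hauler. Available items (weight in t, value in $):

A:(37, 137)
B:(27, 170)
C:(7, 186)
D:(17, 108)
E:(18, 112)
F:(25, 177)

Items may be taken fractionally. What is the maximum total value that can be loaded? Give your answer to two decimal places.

590.63

Greedy by value/weight ratio, highest first.
Order: C (186/7=26.57) > F (177/25=7.08) > D (108/17=6.35) > B (170/27=6.30) > E (112/18=6.22) > A (137/37=3.70)
Fill: take C (7 @ 186) → take F (25 @ 177) → take D (17 @ 108) → take 19/27 of B → 119.63; 68/68 used.
Total value = 590.63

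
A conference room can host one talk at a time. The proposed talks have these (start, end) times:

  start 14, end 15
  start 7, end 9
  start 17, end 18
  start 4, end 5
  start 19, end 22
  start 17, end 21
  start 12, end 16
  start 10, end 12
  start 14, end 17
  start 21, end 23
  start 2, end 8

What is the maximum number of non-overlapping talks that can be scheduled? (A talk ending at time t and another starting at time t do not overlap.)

Sort by end time and greedily take each interval whose start is ≥ the last chosen end.
Sorted by end: (4,5)  (2,8)  (7,9)  (10,12)  (14,15)  (12,16)  (14,17)  (17,18)  (17,21)  (19,22)  (21,23)
take (4,5); skip (2,8); take (7,9); take (10,12); take (14,15); take (17,18); take (19,22); skip (21,23).
Selected 6 talks.

6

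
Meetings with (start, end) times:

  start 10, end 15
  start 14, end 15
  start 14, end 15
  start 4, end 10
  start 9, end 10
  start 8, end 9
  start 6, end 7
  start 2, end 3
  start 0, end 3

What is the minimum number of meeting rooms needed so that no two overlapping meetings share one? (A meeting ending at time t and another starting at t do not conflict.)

starts: [0, 2, 4, 6, 8, 9, 10, 14, 14]
ends:   [3, 3, 7, 9, 10, 10, 15, 15, 15]
s0→1 s2→2 e3→1 e3→0 s4→1 s6→2 e7→1 s8→2 e9→1 s9→2 e10→1 e10→0 s10→1 s14→2 s14→3  — peak 3.

3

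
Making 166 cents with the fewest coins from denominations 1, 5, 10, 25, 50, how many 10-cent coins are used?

1

Greedy: take as many of the largest coin as possible, then repeat with the remainder.
166 − 3×50→16 − 1×10→6 − 1×5→1 − 1×1→0
Count of 10: 1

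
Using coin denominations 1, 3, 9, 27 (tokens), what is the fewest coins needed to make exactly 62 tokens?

Use the largest denomination that fits, subtract, and repeat.
62 = 2×27 + 2×3 + 2×1
Total coins = 2 + 2 + 2 = 6

6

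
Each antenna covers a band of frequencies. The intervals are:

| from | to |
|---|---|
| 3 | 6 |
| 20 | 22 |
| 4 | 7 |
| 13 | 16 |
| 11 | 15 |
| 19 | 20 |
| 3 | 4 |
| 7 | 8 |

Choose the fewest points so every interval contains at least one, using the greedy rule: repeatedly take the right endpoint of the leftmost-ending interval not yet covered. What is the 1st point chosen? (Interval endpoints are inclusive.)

Sort by right endpoint; whenever an interval is uncovered, place a point at its right end.
By right end: [3,4]  [3,6]  [4,7]  [7,8]  [11,15]  [13,16]  [19,20]  [20,22]
[3,4] uncovered → point at 4; [7,8] uncovered → point at 8; [11,15] uncovered → point at 15; [19,20] uncovered → point at 20.
Points: 4, 8, 15, 20 (4 total).

4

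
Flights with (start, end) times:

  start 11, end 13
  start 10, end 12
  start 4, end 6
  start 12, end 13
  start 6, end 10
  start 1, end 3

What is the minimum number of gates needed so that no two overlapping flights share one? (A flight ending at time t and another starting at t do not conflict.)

2

Count concurrent intervals with a sweep; the peak is the room count.
Events (time:±→running): 1:+→1 3:-→0 4:+→1 6:-→0 6:+→1 10:-→0 10:+→1 11:+→2 … peak 2.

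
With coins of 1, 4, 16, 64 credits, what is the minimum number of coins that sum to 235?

235 = 3×64 + 2×16 + 2×4 + 3×1
Total coins = 3 + 2 + 2 + 3 = 10

10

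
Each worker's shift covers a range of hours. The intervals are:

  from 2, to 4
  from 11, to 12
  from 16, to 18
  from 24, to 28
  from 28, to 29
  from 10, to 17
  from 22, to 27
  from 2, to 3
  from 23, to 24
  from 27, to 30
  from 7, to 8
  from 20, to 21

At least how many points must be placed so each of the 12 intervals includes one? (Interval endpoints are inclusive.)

Process intervals by earliest right end; each time one isn't hit yet, stab at its right endpoint.
By right end: [2,3]  [2,4]  [7,8]  [11,12]  [10,17]  [16,18]  [20,21]  [23,24]  [22,27]  [24,28]  [28,29]  [27,30]
[2,3] uncovered → point at 3; [7,8] uncovered → point at 8; [11,12] uncovered → point at 12; [16,18] uncovered → point at 18; [20,21] uncovered → point at 21; [23,24] uncovered → point at 24; [28,29] uncovered → point at 29.
Points: 3, 8, 12, 18, 21, 24, 29 (7 total).

7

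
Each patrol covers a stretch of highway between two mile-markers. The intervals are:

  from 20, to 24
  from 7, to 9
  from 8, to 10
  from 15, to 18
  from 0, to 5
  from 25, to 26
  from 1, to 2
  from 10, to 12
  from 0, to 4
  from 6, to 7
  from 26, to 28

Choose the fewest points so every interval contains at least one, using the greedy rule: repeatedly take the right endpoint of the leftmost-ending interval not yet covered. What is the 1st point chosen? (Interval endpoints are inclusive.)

2

By right end: [1,2]  [0,4]  [0,5]  [6,7]  [7,9]  [8,10]  [10,12]  [15,18]  [20,24]  [25,26]  [26,28]
[1,2] uncovered → point at 2; [6,7] uncovered → point at 7; [8,10] uncovered → point at 10; [15,18] uncovered → point at 18; [20,24] uncovered → point at 24; [25,26] uncovered → point at 26.
Points: 2, 7, 10, 18, 24, 26 (6 total).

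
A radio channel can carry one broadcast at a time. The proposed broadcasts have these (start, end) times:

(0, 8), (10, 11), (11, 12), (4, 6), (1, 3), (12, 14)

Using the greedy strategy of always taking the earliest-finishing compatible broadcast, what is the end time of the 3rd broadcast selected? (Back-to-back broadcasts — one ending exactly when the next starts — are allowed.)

Sorted by end: (1,3)  (4,6)  (0,8)  (10,11)  (11,12)  (12,14)
take (1,3); take (4,6); skip (0,8); take (10,11); take (11,12); take (12,14).
Selected: (1,3) (4,6) (10,11) (11,12) (12,14)

11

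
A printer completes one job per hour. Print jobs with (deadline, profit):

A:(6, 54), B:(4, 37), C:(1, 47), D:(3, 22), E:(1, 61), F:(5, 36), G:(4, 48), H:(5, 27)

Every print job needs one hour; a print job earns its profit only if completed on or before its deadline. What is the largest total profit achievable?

263

Profit order: E=61 A=54 G=48 C=47 B=37 F=36 H=27 D=22
Assign: E→slot 1, A→slot 6, G→slot 4, C skipped, B→slot 3, F→slot 5, H→slot 2, D skipped.
Slots: [1:E] [2:H] [3:B] [4:G] [5:F] [6:A]
Profit = 61 + 27 + 37 + 48 + 36 + 54 = 263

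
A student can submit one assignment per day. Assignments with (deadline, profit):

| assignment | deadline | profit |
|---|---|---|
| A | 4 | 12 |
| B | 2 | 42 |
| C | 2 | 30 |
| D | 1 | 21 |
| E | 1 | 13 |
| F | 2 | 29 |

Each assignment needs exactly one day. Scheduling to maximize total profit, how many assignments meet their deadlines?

3

Profit order: B=42 C=30 F=29 D=21 E=13 A=12
Assign: B→slot 2, C→slot 1, F skipped, D skipped, E skipped, A→slot 4.
Slots: [1:C] [2:B] [4:A]
3 of 6 scheduled.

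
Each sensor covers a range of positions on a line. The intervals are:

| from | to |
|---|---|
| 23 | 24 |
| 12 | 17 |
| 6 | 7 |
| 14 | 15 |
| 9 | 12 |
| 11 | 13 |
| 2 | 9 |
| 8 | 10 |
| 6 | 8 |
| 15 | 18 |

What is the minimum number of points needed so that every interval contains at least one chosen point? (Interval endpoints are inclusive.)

Process intervals by earliest right end; each time one isn't hit yet, stab at its right endpoint.
Sorted: [6,7] [6,8] [2,9] [8,10] [9,12] [11,13] [14,15] [12,17] [15,18] [23,24]
{[6,7],[6,8],[2,9]} hit by 7; {[8,10],[9,12]} hit by 10; {[11,13]} hit by 13; {[14,15],[12,17],[15,18]} hit by 15; {[23,24]} hit by 24.
Points: 7, 10, 13, 15, 24 (5 total).

5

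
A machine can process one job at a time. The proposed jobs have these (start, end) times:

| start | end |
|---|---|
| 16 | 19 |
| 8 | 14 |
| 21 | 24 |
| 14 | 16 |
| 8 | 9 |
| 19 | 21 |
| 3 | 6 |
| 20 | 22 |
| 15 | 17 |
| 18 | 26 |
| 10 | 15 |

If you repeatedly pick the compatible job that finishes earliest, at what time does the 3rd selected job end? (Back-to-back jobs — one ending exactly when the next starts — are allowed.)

Order by finish time; keep every interval that doesn't clash with the previous kept one.
Sorted by end: (3,6)  (8,9)  (8,14)  (10,15)  (14,16)  (15,17)  (16,19)  (19,21)  (20,22)  (21,24)  (18,26)
take (3,6); take (8,9); skip (8,14); take (10,15); take (15,17); take (19,21); take (21,24).
Selected: (3,6) (8,9) (10,15) (15,17) (19,21) (21,24)

15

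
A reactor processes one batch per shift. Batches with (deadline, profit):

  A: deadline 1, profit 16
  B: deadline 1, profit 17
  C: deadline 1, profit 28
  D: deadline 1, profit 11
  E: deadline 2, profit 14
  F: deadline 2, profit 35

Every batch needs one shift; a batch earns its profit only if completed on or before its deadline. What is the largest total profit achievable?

63

Sort by profit descending; place each in the latest free slot ≤ its deadline.
By profit: F(d2,35), C(d1,28), B(d1,17), A(d1,16), E(d2,14), D(d1,11)
F→slot 2; C→slot 1; B skipped; A skipped; E skipped; D skipped.
Profit = 28 + 35 = 63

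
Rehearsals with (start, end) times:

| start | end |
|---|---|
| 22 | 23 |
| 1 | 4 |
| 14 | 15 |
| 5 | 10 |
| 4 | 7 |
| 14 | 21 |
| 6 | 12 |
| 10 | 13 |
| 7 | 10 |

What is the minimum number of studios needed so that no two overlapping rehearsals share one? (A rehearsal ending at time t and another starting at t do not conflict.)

starts: [1, 4, 5, 6, 7, 10, 14, 14, 22]
ends:   [4, 7, 10, 10, 12, 13, 15, 21, 23]
s1→1 e4→0 s4→1 s5→2 s6→3  — peak 3.

3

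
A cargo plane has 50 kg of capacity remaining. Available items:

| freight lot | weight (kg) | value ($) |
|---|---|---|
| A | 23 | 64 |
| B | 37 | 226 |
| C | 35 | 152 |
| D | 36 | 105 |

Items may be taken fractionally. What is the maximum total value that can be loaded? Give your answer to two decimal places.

282.46

Ratios (sorted): B 6.11, C 4.34, D 2.92, A 2.78
take B (37 @ 226); take 13/35 of C → 56.46. Capacity used 50/50.
Total value = 282.46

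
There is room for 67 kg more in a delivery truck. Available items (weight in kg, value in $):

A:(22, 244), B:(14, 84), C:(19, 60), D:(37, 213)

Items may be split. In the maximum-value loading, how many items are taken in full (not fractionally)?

2

Greedy by value/weight ratio, highest first.
Ratios (sorted): A 11.09, B 6.00, D 5.76, C 3.16
take A (22 @ 244); take B (14 @ 84); take 31/37 of D → 178.46. Capacity used 67/67.
2 item(s) taken whole; one partial (take 31/37 of D).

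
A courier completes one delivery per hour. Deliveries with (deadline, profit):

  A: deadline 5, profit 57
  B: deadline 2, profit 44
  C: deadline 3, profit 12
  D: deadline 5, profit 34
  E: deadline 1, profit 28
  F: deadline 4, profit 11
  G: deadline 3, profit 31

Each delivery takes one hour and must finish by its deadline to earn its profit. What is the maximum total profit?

Sort by profit descending; place each in the latest free slot ≤ its deadline.
Profit order: A=57 B=44 D=34 G=31 E=28 C=12 F=11
Assign: A→slot 5, B→slot 2, D→slot 4, G→slot 3, E→slot 1, C skipped, F skipped.
Slots: [1:E] [2:B] [3:G] [4:D] [5:A]
Profit = 28 + 44 + 31 + 34 + 57 = 194

194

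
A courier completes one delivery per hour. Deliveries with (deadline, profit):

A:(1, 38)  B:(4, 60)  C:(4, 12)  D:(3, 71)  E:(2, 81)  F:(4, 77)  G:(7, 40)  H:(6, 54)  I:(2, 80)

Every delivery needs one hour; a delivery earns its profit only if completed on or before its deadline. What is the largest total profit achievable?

403

Profit order: E=81 I=80 F=77 D=71 B=60 H=54 G=40 A=38 C=12
Assign: E→slot 2, I→slot 1, F→slot 4, D→slot 3, B skipped, H→slot 6, G→slot 7, A skipped, C skipped.
Slots: [1:I] [2:E] [3:D] [4:F] [6:H] [7:G]
Profit = 80 + 81 + 71 + 77 + 54 + 40 = 403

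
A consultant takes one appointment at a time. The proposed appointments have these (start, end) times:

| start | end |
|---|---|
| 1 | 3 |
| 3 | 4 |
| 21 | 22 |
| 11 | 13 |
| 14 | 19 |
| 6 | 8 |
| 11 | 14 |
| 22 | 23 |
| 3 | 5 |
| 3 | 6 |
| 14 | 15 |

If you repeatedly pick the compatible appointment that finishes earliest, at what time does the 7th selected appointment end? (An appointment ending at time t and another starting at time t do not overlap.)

23

Sort by end time and greedily take each interval whose start is ≥ the last chosen end.
Sorted by end: (1,3)  (3,4)  (3,5)  (3,6)  (6,8)  (11,13)  (11,14)  (14,15)  (14,19)  (21,22)  (22,23)
take (1,3); take (3,4); skip (3,5); take (6,8); take (11,13); take (14,15); skip (14,19); take (21,22); take (22,23).
Selected: (1,3) (3,4) (6,8) (11,13) (14,15) (21,22) (22,23)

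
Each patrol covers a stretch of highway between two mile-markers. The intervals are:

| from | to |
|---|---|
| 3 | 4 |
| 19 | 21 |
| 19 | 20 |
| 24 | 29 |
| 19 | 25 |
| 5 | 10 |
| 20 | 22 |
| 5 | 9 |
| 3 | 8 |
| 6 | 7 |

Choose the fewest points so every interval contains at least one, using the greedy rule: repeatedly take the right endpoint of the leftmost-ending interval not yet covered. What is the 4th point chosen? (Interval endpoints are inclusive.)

Sorted: [3,4] [6,7] [3,8] [5,9] [5,10] [19,20] [19,21] [20,22] [19,25] [24,29]
{[3,4]} hit by 4; {[6,7],[3,8],[5,9],[5,10]} hit by 7; {[19,20],[19,21],[20,22],[19,25]} hit by 20; {[24,29]} hit by 29.
Points: 4, 7, 20, 29 (4 total).

29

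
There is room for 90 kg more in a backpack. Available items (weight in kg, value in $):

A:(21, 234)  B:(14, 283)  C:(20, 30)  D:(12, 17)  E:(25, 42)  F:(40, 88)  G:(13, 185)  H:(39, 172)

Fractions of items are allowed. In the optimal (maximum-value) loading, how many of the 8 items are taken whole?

Order: B (283/14=20.21) > G (185/13=14.23) > A (234/21=11.14) > H (172/39=4.41) > F (88/40=2.20) > E (42/25=1.68) > C (30/20=1.50) > D (17/12=1.42)
Fill: take B (14 @ 283) → take G (13 @ 185) → take A (21 @ 234) → take H (39 @ 172) → take 3/40 of F → 6.60; 90/90 used.
4 item(s) taken whole; one partial (take 3/40 of F).

4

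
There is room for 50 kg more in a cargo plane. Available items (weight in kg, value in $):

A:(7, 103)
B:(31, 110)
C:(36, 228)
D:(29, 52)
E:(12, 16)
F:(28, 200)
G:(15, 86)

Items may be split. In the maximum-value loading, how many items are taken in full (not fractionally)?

2

Sort by value per unit weight and fill in that order.
Order: A (103/7=14.71) > F (200/28=7.14) > C (228/36=6.33) > G (86/15=5.73) > B (110/31=3.55) > D (52/29=1.79) > E (16/12=1.33)
Fill: take A (7 @ 103) → take F (28 @ 200) → take 15/36 of C → 95.00; 50/50 used.
2 item(s) taken whole; one partial (take 15/36 of C).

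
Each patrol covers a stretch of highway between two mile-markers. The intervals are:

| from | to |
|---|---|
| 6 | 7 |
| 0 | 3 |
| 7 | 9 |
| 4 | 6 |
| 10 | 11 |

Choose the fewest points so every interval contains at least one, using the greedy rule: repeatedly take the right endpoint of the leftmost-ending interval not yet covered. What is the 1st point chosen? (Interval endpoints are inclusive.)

3

By right end: [0,3]  [4,6]  [6,7]  [7,9]  [10,11]
[0,3] uncovered → point at 3; [4,6] uncovered → point at 6; [7,9] uncovered → point at 9; [10,11] uncovered → point at 11.
Points: 3, 6, 9, 11 (4 total).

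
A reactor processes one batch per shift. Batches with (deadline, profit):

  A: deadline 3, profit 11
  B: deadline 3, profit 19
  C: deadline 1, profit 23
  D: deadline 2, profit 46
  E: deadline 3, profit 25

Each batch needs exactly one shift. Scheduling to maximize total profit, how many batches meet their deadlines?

By profit: D(d2,46), E(d3,25), C(d1,23), B(d3,19), A(d3,11)
D→slot 2; E→slot 3; C→slot 1; B skipped; A skipped.
3 of 5 scheduled.

3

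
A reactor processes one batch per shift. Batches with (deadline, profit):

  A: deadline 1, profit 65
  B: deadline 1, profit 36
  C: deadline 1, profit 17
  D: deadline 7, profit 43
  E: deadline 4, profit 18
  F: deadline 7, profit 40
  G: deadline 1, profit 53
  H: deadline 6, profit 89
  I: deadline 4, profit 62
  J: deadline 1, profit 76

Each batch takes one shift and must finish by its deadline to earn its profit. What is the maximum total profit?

Profit order: H=89 J=76 A=65 I=62 G=53 D=43 F=40 B=36 E=18 C=17
Assign: H→slot 6, J→slot 1, A skipped, I→slot 4, G skipped, D→slot 7, F→slot 5, B skipped, E→slot 3, C skipped.
Slots: [1:J] [3:E] [4:I] [5:F] [6:H] [7:D]
Profit = 76 + 18 + 62 + 40 + 89 + 43 = 328

328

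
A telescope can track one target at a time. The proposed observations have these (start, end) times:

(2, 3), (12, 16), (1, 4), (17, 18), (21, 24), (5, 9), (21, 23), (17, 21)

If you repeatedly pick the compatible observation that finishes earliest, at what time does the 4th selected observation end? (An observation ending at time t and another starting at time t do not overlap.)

Order by finish time; keep every interval that doesn't clash with the previous kept one.
Sorted by end: (2,3)  (1,4)  (5,9)  (12,16)  (17,18)  (17,21)  (21,23)  (21,24)
take (2,3); skip (1,4); take (5,9); take (12,16); take (17,18); take (21,23); skip (21,24).
Selected: (2,3) (5,9) (12,16) (17,18) (21,23)

18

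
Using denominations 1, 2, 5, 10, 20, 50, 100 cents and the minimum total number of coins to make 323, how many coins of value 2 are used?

Greedy: take as many of the largest coin as possible, then repeat with the remainder.
323 = 3×100 + 1×20 + 1×2 + 1×1
Count of 2: 1

1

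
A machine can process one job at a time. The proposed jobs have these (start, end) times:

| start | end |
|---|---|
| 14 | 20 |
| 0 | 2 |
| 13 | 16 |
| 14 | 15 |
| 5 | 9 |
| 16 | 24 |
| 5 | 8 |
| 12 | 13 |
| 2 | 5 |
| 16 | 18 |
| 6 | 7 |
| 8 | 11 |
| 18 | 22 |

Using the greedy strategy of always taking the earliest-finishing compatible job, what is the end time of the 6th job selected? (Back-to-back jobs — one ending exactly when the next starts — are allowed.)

Sort by end time and greedily take each interval whose start is ≥ the last chosen end.
Sorted by end: (0,2)  (2,5)  (6,7)  (5,8)  (5,9)  (8,11)  (12,13)  (14,15)  (13,16)  (16,18)  (14,20)  (18,22)  (16,24)
take (0,2); take (2,5); take (6,7); skip (5,8); take (8,11); take (12,13); take (14,15); take (16,18); take (18,22).
Selected: (0,2) (2,5) (6,7) (8,11) (12,13) (14,15) (16,18) (18,22)

15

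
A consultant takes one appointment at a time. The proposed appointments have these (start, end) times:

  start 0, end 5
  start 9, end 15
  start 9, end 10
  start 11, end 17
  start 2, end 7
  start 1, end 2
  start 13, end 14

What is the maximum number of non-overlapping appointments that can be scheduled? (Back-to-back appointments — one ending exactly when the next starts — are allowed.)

4

By end time: (1,2), (0,5), (2,7), (9,10), (13,14), (9,15), (11,17).
Pick (1,2); next start ≥ 2 → (2,7); next start ≥ 7 → (9,10); next start ≥ 10 → (13,14).
Selected 4 appointments.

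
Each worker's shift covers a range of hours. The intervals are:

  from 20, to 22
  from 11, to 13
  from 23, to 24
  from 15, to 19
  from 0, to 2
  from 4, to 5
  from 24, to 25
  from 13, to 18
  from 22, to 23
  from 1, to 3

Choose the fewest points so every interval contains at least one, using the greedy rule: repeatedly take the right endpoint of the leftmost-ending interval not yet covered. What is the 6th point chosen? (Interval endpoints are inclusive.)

24

Sort by right endpoint; whenever an interval is uncovered, place a point at its right end.
By right end: [0,2]  [1,3]  [4,5]  [11,13]  [13,18]  [15,19]  [20,22]  [22,23]  [23,24]  [24,25]
[0,2] uncovered → point at 2; [4,5] uncovered → point at 5; [11,13] uncovered → point at 13; [15,19] uncovered → point at 19; [20,22] uncovered → point at 22; [23,24] uncovered → point at 24.
Points: 2, 5, 13, 19, 22, 24 (6 total).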